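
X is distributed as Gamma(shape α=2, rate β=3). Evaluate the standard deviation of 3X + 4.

For X ~ Gamma(shape α=2, rate β=3):
Var(X) = \frac{2}{9}
SD(X) = √(Var(X)) = √(\frac{2}{9}) = \frac{\sqrt{2}}{3}
SD(3X + 4) = |3| × SD(X) = 3 × \frac{\sqrt{2}}{3} = \sqrt{2}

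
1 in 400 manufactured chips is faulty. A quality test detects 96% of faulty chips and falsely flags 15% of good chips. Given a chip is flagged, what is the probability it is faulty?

Let D = the rare event, + = positive/flagged.
P(D) = 1/400
P(+|D) = 96/100 = 24/25
P(+|D') = 15/100 = 3/20
P(+) = P(+|D)P(D) + P(+|D')P(D')
     = \frac{24}{25} × \frac{1}{400} + \frac{3}{20} × \frac{399}{400}
     = \frac{6081}{40000}
P(D|+) = P(+|D)P(D)/P(+) = \frac{32}{2027}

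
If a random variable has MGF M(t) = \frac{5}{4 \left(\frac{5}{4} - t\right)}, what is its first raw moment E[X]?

To find E[X], compute M^(1)(0):
M^(1)(t) = \frac{5}{4 \left(\frac{5}{4} - t\right)^{2}}
M^(1)(0) = \frac{4}{5}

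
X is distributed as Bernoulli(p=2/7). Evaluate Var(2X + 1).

For X ~ Bernoulli(p=2/7):
Var(X) = \frac{10}{49}
Var(2X + 1) = (2)² × Var(X) = 4 × \frac{10}{49} = \frac{40}{49}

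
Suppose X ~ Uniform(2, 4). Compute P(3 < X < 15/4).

P(3 < X < 15/4) = ∫_{3}^{15/4} f(x) dx
where f(x) = \frac{1}{2}
= \frac{3}{8}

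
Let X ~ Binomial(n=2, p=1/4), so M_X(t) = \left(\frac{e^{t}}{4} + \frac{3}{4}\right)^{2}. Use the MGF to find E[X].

To find E[X], compute M^(1)(0):
M^(1)(t) = \frac{\left(\frac{e^{t}}{4} + \frac{3}{4}\right) e^{t}}{2}
M^(1)(0) = \frac{1}{2}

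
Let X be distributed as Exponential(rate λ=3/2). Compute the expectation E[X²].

Using the identity E[X²] = Var(X) + (E[X])²:
E[X] = \frac{2}{3}
Var(X) = \frac{4}{9}
E[X²] = \frac{4}{9} + (\frac{2}{3})²
= \frac{8}{9}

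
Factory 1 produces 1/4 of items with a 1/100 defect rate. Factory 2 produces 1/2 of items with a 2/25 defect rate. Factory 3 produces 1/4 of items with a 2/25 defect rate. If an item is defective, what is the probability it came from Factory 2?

Using Bayes' theorem:
P(F1) = 1/4, P(D|F1) = 1/100
P(F2) = 1/2, P(D|F2) = 2/25
P(F3) = 1/4, P(D|F3) = 2/25
P(D) = P(D|F1)P(F1) + P(D|F2)P(F2) + P(D|F3)P(F3)
     = \frac{1}{16}
P(F2|D) = P(D|F2)P(F2) / P(D)
= \frac{16}{25}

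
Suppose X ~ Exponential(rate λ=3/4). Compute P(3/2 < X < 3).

P(3/2 < X < 3) = ∫_{3/2}^{3} f(x) dx
where f(x) = \frac{3 e^{- \frac{3 x}{4}}}{4}
= - \frac{1}{e^{\frac{9}{4}}} + e^{- \frac{9}{8}}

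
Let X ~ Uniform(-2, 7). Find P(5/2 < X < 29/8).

P(5/2 < X < 29/8) = ∫_{5/2}^{29/8} f(x) dx
where f(x) = \frac{1}{9}
= \frac{1}{8}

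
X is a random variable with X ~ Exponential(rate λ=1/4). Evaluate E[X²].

Using the identity E[X²] = Var(X) + (E[X])²:
E[X] = 4
Var(X) = 16
E[X²] = 16 + (4)²
= 32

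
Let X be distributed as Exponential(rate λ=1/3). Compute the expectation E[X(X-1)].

E[X(X-1)] = E[X² - X] = E[X²] - E[X]
E[X] = 3
E[X²] = Var(X) + (E[X])² = 9 + (3)² = 18
E[X(X-1)] = 18 - 3 = 15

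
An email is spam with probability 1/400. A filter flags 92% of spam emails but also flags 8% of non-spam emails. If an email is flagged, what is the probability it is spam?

Let D = the rare event, + = positive/flagged.
P(D) = 1/400
P(+|D) = 92/100 = 23/25
P(+|D') = 8/100 = 2/25
P(+) = P(+|D)P(D) + P(+|D')P(D')
     = \frac{23}{25} × \frac{1}{400} + \frac{2}{25} × \frac{399}{400}
     = \frac{821}{10000}
P(D|+) = P(+|D)P(D)/P(+) = \frac{23}{821}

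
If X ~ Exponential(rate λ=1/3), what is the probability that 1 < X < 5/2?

P(1 < X < 5/2) = ∫_{1}^{5/2} f(x) dx
where f(x) = \frac{e^{- \frac{x}{3}}}{3}
= - \frac{1}{e^{\frac{5}{6}}} + e^{- \frac{1}{3}}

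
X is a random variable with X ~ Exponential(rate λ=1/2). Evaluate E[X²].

Using the identity E[X²] = Var(X) + (E[X])²:
E[X] = 2
Var(X) = 4
E[X²] = 4 + (2)²
= 8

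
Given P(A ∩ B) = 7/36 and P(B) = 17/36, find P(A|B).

P(A|B) = P(A ∩ B) / P(B)
= (7/36) / (17/36)
= 7/17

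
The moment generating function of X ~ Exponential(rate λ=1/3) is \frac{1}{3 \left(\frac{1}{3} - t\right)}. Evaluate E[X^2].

To find E[X^2], compute M^(2)(0):
M^(1)(t) = \frac{1}{3 \left(\frac{1}{3} - t\right)^{2}}
M^(2)(t) = \frac{2}{3 \left(\frac{1}{3} - t\right)^{3}}
M^(2)(0) = 18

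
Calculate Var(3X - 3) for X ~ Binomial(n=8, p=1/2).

For X ~ Binomial(n=8, p=1/2):
Var(X) = 2
Var(3X - 3) = (3)² × Var(X) = 9 × 2 = 18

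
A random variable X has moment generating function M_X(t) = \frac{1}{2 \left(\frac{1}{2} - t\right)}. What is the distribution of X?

The MGF M(t) = \frac{1}{2 \left(\frac{1}{2} - t\right)} is the standard form for the Exponential distribution.
Comparing with the known MGF formula identifies: Exponential(rate λ=1/2)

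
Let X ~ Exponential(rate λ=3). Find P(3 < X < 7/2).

P(3 < X < 7/2) = ∫_{3}^{7/2} f(x) dx
where f(x) = 3 e^{- 3 x}
= - \frac{1}{e^{\frac{21}{2}}} + e^{-9}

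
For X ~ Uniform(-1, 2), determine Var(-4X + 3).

For X ~ Uniform(-1, 2):
Var(X) = \frac{3}{4}
Var(-4X + 3) = (-4)² × Var(X) = 16 × \frac{3}{4} = 12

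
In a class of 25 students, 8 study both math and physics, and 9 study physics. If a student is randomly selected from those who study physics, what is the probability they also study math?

P(A ∩ B) = 8/25
P(B) = 9/25
P(A|B) = P(A ∩ B) / P(B) = (8/25) / (9/25) = 8/9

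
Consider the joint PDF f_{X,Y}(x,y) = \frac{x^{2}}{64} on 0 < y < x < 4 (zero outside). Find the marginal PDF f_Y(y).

f_Y(y) = ∫_y^4 \frac{x^{2}}{64} dx = \frac{1}{3} - \frac{y^{3}}{192}
for 0 < y < 4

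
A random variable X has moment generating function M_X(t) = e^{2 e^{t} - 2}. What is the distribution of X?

The MGF M(t) = e^{2 e^{t} - 2} is the standard form for the Poisson distribution.
Comparing with the known MGF formula identifies: Poisson(λ=2)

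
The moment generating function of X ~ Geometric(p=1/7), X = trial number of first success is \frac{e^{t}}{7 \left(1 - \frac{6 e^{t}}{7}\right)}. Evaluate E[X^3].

To find E[X^3], compute M^(3)(0):
M^(1)(t) = \frac{e^{t}}{7 \left(1 - \frac{6 e^{t}}{7}\right)} + \frac{6 e^{2 t}}{49 \left(1 - \frac{6 e^{t}}{7}\right)^{2}}
M^(2)(t) = \frac{e^{t}}{7 \left(1 - \frac{6 e^{t}}{7}\right)} + \frac{18 e^{2 t}}{49 \left(1 - \frac{6 e^{t}}{7}\right)^{2}} + \frac{72 e^{3 t}}{343 \left(1 - \frac{6 e^{t}}{7}\right)^{3}}
M^(3)(t) = \frac{e^{t}}{7 \left(1 - \frac{6 e^{t}}{7}\right)} + \frac{6 e^{2 t}}{7 \left(1 - \frac{6 e^{t}}{7}\right)^{2}} + \frac{432 e^{3 t}}{343 \left(1 - \frac{6 e^{t}}{7}\right)^{3}} + \frac{1296 e^{4 t}}{2401 \left(1 - \frac{6 e^{t}}{7}\right)^{4}}
M^(3)(0) = 1771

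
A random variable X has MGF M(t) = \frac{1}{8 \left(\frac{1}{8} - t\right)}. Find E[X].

To find E[X], compute M^(1)(0):
M^(1)(t) = \frac{1}{8 \left(\frac{1}{8} - t\right)^{2}}
M^(1)(0) = 8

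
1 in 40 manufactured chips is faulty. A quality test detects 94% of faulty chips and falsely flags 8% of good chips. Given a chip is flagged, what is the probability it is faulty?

Let D = the rare event, + = positive/flagged.
P(D) = 1/40
P(+|D) = 94/100 = 47/50
P(+|D') = 8/100 = 2/25
P(+) = P(+|D)P(D) + P(+|D')P(D')
     = \frac{47}{50} × \frac{1}{40} + \frac{2}{25} × \frac{39}{40}
     = \frac{203}{2000}
P(D|+) = P(+|D)P(D)/P(+) = \frac{47}{203}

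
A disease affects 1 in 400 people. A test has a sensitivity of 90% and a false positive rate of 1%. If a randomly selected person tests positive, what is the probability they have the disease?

Let D = the rare event, + = positive/flagged.
P(D) = 1/400
P(+|D) = 90/100 = 9/10
P(+|D') = 1/100
P(+) = P(+|D)P(D) + P(+|D')P(D')
     = \frac{9}{10} × \frac{1}{400} + \frac{1}{100} × \frac{399}{400}
     = \frac{489}{40000}
P(D|+) = P(+|D)P(D)/P(+) = \frac{30}{163}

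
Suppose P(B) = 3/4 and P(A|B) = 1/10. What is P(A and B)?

By definition, P(A|B) = P(A ∩ B) / P(B)
So P(A ∩ B) = P(A|B) × P(B)
= 1/10 × 3/4
= 3/40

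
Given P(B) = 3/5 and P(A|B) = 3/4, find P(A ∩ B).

By definition, P(A|B) = P(A ∩ B) / P(B)
So P(A ∩ B) = P(A|B) × P(B)
= 3/4 × 3/5
= 9/20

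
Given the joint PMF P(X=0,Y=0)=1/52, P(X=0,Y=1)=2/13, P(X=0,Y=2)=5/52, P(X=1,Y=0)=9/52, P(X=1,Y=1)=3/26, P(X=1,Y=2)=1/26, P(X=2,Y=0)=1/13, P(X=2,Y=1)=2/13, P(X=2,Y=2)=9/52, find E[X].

First find marginal of X:
P(X=0) = 7/26
P(X=1) = 17/52
P(X=2) = 21/52
E[X] = 0 × 7/26 + 1 × 17/52 + 2 × 21/52 = 59/52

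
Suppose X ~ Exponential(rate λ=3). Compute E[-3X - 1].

For X ~ Exponential(rate λ=3):
E[X] = \frac{1}{3}
E[-3X - 1] = -3 × E[X] - 1 = -2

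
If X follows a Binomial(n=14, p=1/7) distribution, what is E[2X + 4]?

For X ~ Binomial(n=14, p=1/7):
E[X] = 2
E[2X + 4] = 2 × E[X] + 4 = 8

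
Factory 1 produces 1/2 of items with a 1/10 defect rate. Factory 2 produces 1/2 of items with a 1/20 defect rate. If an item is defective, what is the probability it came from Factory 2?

Using Bayes' theorem:
P(F1) = 1/2, P(D|F1) = 1/10
P(F2) = 1/2, P(D|F2) = 1/20
P(D) = P(D|F1)P(F1) + P(D|F2)P(F2)
     = \frac{3}{40}
P(F2|D) = P(D|F2)P(F2) / P(D)
= \frac{1}{3}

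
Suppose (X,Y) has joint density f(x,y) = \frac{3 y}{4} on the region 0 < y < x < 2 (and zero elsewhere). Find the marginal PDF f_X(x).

f_X(x) = ∫_0^x \frac{3 y}{4} dy = \frac{3 x^{2}}{8}
for 0 < x < 2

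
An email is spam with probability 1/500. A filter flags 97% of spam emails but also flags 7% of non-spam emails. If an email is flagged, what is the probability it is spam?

Let D = the rare event, + = positive/flagged.
P(D) = 1/500
P(+|D) = 97/100
P(+|D') = 7/100
P(+) = P(+|D)P(D) + P(+|D')P(D')
     = \frac{97}{100} × \frac{1}{500} + \frac{7}{100} × \frac{499}{500}
     = \frac{359}{5000}
P(D|+) = P(+|D)P(D)/P(+) = \frac{97}{3590}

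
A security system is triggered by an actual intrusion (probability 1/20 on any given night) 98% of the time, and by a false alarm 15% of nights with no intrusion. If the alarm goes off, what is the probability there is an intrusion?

Let D = the rare event, + = positive/flagged.
P(D) = 1/20
P(+|D) = 98/100 = 49/50
P(+|D') = 15/100 = 3/20
P(+) = P(+|D)P(D) + P(+|D')P(D')
     = \frac{49}{50} × \frac{1}{20} + \frac{3}{20} × \frac{19}{20}
     = \frac{383}{2000}
P(D|+) = P(+|D)P(D)/P(+) = \frac{98}{383}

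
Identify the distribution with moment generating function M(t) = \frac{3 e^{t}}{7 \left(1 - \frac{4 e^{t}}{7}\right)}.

The MGF M(t) = \frac{3 e^{t}}{7 \left(1 - \frac{4 e^{t}}{7}\right)} is the standard form for the Geometric distribution.
Comparing with the known MGF formula identifies: Geometric(p=3/7), X = trial number of first success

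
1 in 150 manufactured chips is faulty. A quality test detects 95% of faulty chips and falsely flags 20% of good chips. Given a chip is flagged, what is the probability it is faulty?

Let D = the rare event, + = positive/flagged.
P(D) = 1/150
P(+|D) = 95/100 = 19/20
P(+|D') = 20/100 = 1/5
P(+) = P(+|D)P(D) + P(+|D')P(D')
     = \frac{19}{20} × \frac{1}{150} + \frac{1}{5} × \frac{149}{150}
     = \frac{41}{200}
P(D|+) = P(+|D)P(D)/P(+) = \frac{19}{615}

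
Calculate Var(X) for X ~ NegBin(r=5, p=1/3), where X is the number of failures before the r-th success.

For X ~ NegBin(r=5, p=1/3), where X is the number of failures before the r-th success:
Var(X) = 30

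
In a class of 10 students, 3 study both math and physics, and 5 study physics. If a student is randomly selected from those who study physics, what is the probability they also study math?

P(A ∩ B) = 3/10
P(B) = 5/10 = 1/2
P(A|B) = P(A ∩ B) / P(B) = (3/10) / (1/2) = 3/5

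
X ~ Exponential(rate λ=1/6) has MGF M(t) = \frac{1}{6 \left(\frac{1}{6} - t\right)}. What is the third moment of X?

To find E[X^3], compute M^(3)(0):
M^(1)(t) = \frac{1}{6 \left(\frac{1}{6} - t\right)^{2}}
M^(2)(t) = \frac{1}{3 \left(\frac{1}{6} - t\right)^{3}}
M^(3)(t) = \frac{1}{\left(\frac{1}{6} - t\right)^{4}}
M^(3)(0) = 1296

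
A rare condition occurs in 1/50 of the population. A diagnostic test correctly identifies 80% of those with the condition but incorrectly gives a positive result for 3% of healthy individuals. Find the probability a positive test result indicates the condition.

Let D = the rare event, + = positive/flagged.
P(D) = 1/50
P(+|D) = 80/100 = 4/5
P(+|D') = 3/100
P(+) = P(+|D)P(D) + P(+|D')P(D')
     = \frac{4}{5} × \frac{1}{50} + \frac{3}{100} × \frac{49}{50}
     = \frac{227}{5000}
P(D|+) = P(+|D)P(D)/P(+) = \frac{80}{227}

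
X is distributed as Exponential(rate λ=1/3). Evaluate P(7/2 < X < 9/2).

P(7/2 < X < 9/2) = ∫_{7/2}^{9/2} f(x) dx
where f(x) = \frac{e^{- \frac{x}{3}}}{3}
= - \frac{1}{e^{\frac{3}{2}}} + e^{- \frac{7}{6}}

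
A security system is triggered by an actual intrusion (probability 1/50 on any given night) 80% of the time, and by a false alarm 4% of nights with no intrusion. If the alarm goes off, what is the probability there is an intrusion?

Let D = the rare event, + = positive/flagged.
P(D) = 1/50
P(+|D) = 80/100 = 4/5
P(+|D') = 4/100 = 1/25
P(+) = P(+|D)P(D) + P(+|D')P(D')
     = \frac{4}{5} × \frac{1}{50} + \frac{1}{25} × \frac{49}{50}
     = \frac{69}{1250}
P(D|+) = P(+|D)P(D)/P(+) = \frac{20}{69}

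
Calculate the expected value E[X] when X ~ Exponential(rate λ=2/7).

For X ~ Exponential(rate λ=2/7), the expected value is:
E[X] = \frac{7}{2}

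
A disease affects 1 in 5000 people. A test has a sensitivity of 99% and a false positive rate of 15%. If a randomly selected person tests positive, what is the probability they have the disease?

Let D = the rare event, + = positive/flagged.
P(D) = 1/5000
P(+|D) = 99/100
P(+|D') = 15/100 = 3/20
P(+) = P(+|D)P(D) + P(+|D')P(D')
     = \frac{99}{100} × \frac{1}{5000} + \frac{3}{20} × \frac{4999}{5000}
     = \frac{18771}{125000}
P(D|+) = P(+|D)P(D)/P(+) = \frac{33}{25028}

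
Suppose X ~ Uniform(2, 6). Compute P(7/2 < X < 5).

P(7/2 < X < 5) = ∫_{7/2}^{5} f(x) dx
where f(x) = \frac{1}{4}
= \frac{3}{8}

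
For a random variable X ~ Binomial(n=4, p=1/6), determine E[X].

For X ~ Binomial(n=4, p=1/6), the expected value is:
E[X] = \frac{2}{3}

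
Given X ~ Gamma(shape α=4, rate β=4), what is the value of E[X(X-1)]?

E[X(X-1)] = E[X² - X] = E[X²] - E[X]
E[X] = 1
E[X²] = Var(X) + (E[X])² = \frac{1}{4} + (1)² = \frac{5}{4}
E[X(X-1)] = \frac{5}{4} - 1 = \frac{1}{4}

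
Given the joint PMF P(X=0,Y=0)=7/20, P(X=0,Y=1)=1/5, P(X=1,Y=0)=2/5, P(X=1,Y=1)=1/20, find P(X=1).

P(X=1) = P(X=1,Y=0) + P(X=1,Y=1)
= 2/5 + 1/20
= 9/20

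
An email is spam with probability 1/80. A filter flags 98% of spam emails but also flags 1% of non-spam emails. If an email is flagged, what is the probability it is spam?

Let D = the rare event, + = positive/flagged.
P(D) = 1/80
P(+|D) = 98/100 = 49/50
P(+|D') = 1/100
P(+) = P(+|D)P(D) + P(+|D')P(D')
     = \frac{49}{50} × \frac{1}{80} + \frac{1}{100} × \frac{79}{80}
     = \frac{177}{8000}
P(D|+) = P(+|D)P(D)/P(+) = \frac{98}{177}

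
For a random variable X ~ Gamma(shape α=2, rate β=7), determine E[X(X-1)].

E[X(X-1)] = E[X² - X] = E[X²] - E[X]
E[X] = \frac{2}{7}
E[X²] = Var(X) + (E[X])² = \frac{2}{49} + (\frac{2}{7})² = \frac{6}{49}
E[X(X-1)] = \frac{6}{49} - \frac{2}{7} = - \frac{8}{49}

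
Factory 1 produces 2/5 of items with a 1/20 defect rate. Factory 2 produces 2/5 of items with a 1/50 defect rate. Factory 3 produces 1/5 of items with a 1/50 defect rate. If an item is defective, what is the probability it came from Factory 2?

Using Bayes' theorem:
P(F1) = 2/5, P(D|F1) = 1/20
P(F2) = 2/5, P(D|F2) = 1/50
P(F3) = 1/5, P(D|F3) = 1/50
P(D) = P(D|F1)P(F1) + P(D|F2)P(F2) + P(D|F3)P(F3)
     = \frac{4}{125}
P(F2|D) = P(D|F2)P(F2) / P(D)
= \frac{1}{4}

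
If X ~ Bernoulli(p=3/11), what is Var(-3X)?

For X ~ Bernoulli(p=3/11):
Var(X) = \frac{24}{121}
Var(-3X) = (-3)² × Var(X) = 9 × \frac{24}{121} = \frac{216}{121}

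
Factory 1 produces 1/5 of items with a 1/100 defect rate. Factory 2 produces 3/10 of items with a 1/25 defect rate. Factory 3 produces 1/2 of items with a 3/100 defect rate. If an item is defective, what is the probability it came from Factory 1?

Using Bayes' theorem:
P(F1) = 1/5, P(D|F1) = 1/100
P(F2) = 3/10, P(D|F2) = 1/25
P(F3) = 1/2, P(D|F3) = 3/100
P(D) = P(D|F1)P(F1) + P(D|F2)P(F2) + P(D|F3)P(F3)
     = \frac{29}{1000}
P(F1|D) = P(D|F1)P(F1) / P(D)
= \frac{2}{29}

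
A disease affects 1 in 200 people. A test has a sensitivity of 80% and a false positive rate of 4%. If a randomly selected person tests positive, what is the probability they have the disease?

Let D = the rare event, + = positive/flagged.
P(D) = 1/200
P(+|D) = 80/100 = 4/5
P(+|D') = 4/100 = 1/25
P(+) = P(+|D)P(D) + P(+|D')P(D')
     = \frac{4}{5} × \frac{1}{200} + \frac{1}{25} × \frac{199}{200}
     = \frac{219}{5000}
P(D|+) = P(+|D)P(D)/P(+) = \frac{20}{219}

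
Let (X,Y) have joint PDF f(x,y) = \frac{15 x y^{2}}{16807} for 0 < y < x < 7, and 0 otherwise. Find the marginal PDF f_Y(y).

f_Y(y) = ∫_y^7 \frac{15 x y^{2}}{16807} dx = \frac{15 y^{2} \left(49 - y^{2}\right)}{33614}
for 0 < y < 7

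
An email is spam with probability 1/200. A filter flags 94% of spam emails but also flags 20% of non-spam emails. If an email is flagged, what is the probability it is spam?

Let D = the rare event, + = positive/flagged.
P(D) = 1/200
P(+|D) = 94/100 = 47/50
P(+|D') = 20/100 = 1/5
P(+) = P(+|D)P(D) + P(+|D')P(D')
     = \frac{47}{50} × \frac{1}{200} + \frac{1}{5} × \frac{199}{200}
     = \frac{2037}{10000}
P(D|+) = P(+|D)P(D)/P(+) = \frac{47}{2037}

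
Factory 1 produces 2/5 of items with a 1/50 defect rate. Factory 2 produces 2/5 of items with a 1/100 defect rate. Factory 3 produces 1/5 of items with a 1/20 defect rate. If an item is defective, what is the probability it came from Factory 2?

Using Bayes' theorem:
P(F1) = 2/5, P(D|F1) = 1/50
P(F2) = 2/5, P(D|F2) = 1/100
P(F3) = 1/5, P(D|F3) = 1/20
P(D) = P(D|F1)P(F1) + P(D|F2)P(F2) + P(D|F3)P(F3)
     = \frac{11}{500}
P(F2|D) = P(D|F2)P(F2) / P(D)
= \frac{2}{11}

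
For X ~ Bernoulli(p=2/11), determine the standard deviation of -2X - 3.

For X ~ Bernoulli(p=2/11):
Var(X) = \frac{18}{121}
SD(X) = √(Var(X)) = √(\frac{18}{121}) = \frac{3 \sqrt{2}}{11}
SD(-2X - 3) = |-2| × SD(X) = 2 × \frac{3 \sqrt{2}}{11} = \frac{6 \sqrt{2}}{11}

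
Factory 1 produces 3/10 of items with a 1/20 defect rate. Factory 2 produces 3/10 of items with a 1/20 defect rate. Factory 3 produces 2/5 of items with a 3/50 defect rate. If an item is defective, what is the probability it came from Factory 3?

Using Bayes' theorem:
P(F1) = 3/10, P(D|F1) = 1/20
P(F2) = 3/10, P(D|F2) = 1/20
P(F3) = 2/5, P(D|F3) = 3/50
P(D) = P(D|F1)P(F1) + P(D|F2)P(F2) + P(D|F3)P(F3)
     = \frac{27}{500}
P(F3|D) = P(D|F3)P(F3) / P(D)
= \frac{4}{9}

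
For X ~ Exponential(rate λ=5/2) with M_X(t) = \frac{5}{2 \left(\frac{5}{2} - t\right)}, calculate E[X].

To find E[X], compute M^(1)(0):
M^(1)(t) = \frac{5}{2 \left(\frac{5}{2} - t\right)^{2}}
M^(1)(0) = \frac{2}{5}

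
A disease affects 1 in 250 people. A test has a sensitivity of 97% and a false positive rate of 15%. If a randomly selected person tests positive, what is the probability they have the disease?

Let D = the rare event, + = positive/flagged.
P(D) = 1/250
P(+|D) = 97/100
P(+|D') = 15/100 = 3/20
P(+) = P(+|D)P(D) + P(+|D')P(D')
     = \frac{97}{100} × \frac{1}{250} + \frac{3}{20} × \frac{249}{250}
     = \frac{479}{3125}
P(D|+) = P(+|D)P(D)/P(+) = \frac{97}{3832}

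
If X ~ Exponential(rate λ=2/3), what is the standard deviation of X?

For X ~ Exponential(rate λ=2/3):
Var(X) = \frac{9}{4}
SD(X) = √(Var(X)) = √(\frac{9}{4}) = \frac{3}{2}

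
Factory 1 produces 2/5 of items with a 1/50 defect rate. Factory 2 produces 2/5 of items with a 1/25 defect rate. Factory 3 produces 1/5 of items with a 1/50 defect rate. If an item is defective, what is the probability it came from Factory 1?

Using Bayes' theorem:
P(F1) = 2/5, P(D|F1) = 1/50
P(F2) = 2/5, P(D|F2) = 1/25
P(F3) = 1/5, P(D|F3) = 1/50
P(D) = P(D|F1)P(F1) + P(D|F2)P(F2) + P(D|F3)P(F3)
     = \frac{7}{250}
P(F1|D) = P(D|F1)P(F1) / P(D)
= \frac{2}{7}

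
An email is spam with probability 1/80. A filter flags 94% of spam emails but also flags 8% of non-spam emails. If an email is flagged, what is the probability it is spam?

Let D = the rare event, + = positive/flagged.
P(D) = 1/80
P(+|D) = 94/100 = 47/50
P(+|D') = 8/100 = 2/25
P(+) = P(+|D)P(D) + P(+|D')P(D')
     = \frac{47}{50} × \frac{1}{80} + \frac{2}{25} × \frac{79}{80}
     = \frac{363}{4000}
P(D|+) = P(+|D)P(D)/P(+) = \frac{47}{363}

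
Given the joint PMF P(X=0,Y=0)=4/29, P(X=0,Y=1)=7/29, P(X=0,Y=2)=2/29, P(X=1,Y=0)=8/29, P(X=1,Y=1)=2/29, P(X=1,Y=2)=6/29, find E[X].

First find marginal of X:
P(X=0) = 13/29
P(X=1) = 16/29
E[X] = 0 × 13/29 + 1 × 16/29 = 16/29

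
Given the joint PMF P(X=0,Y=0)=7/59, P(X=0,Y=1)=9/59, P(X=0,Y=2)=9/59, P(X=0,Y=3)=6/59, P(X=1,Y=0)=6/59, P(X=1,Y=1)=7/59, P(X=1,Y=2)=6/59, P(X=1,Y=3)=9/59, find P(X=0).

P(X=0) = P(X=0,Y=0) + P(X=0,Y=1) + P(X=0,Y=2) + P(X=0,Y=3)
= 7/59 + 9/59 + 9/59 + 6/59
= 31/59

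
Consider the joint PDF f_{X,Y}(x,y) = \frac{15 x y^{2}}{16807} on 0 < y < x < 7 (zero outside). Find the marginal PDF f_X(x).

f_X(x) = ∫_0^x \frac{15 x y^{2}}{16807} dy = \frac{5 x^{4}}{16807}
for 0 < x < 7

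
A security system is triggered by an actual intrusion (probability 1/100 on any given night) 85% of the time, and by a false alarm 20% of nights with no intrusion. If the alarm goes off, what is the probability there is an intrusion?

Let D = the rare event, + = positive/flagged.
P(D) = 1/100
P(+|D) = 85/100 = 17/20
P(+|D') = 20/100 = 1/5
P(+) = P(+|D)P(D) + P(+|D')P(D')
     = \frac{17}{20} × \frac{1}{100} + \frac{1}{5} × \frac{99}{100}
     = \frac{413}{2000}
P(D|+) = P(+|D)P(D)/P(+) = \frac{17}{413}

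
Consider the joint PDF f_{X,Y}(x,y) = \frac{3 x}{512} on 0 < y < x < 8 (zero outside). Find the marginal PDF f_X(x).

f_X(x) = ∫_0^x \frac{3 x}{512} dy = \frac{3 x^{2}}{512}
for 0 < x < 8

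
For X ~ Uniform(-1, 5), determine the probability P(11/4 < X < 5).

P(11/4 < X < 5) = ∫_{11/4}^{5} f(x) dx
where f(x) = \frac{1}{6}
= \frac{3}{8}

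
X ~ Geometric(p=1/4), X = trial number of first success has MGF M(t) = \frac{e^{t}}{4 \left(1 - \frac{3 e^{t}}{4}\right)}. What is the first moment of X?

To find E[X], compute M^(1)(0):
M^(1)(t) = \frac{e^{t}}{4 \left(1 - \frac{3 e^{t}}{4}\right)} + \frac{3 e^{2 t}}{16 \left(1 - \frac{3 e^{t}}{4}\right)^{2}}
M^(1)(0) = 4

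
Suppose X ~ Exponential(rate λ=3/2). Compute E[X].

For X ~ Exponential(rate λ=3/2), the expected value is:
E[X] = \frac{2}{3}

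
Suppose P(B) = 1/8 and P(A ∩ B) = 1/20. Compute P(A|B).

P(A|B) = P(A ∩ B) / P(B)
= (1/20) / (1/8)
= 2/5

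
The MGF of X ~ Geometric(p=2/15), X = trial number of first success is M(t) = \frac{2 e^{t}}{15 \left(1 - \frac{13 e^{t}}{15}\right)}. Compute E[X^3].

To find E[X^3], compute M^(3)(0):
M^(1)(t) = \frac{2 e^{t}}{15 \left(1 - \frac{13 e^{t}}{15}\right)} + \frac{26 e^{2 t}}{225 \left(1 - \frac{13 e^{t}}{15}\right)^{2}}
M^(2)(t) = \frac{2 e^{t}}{15 \left(1 - \frac{13 e^{t}}{15}\right)} + \frac{26 e^{2 t}}{75 \left(1 - \frac{13 e^{t}}{15}\right)^{2}} + \frac{676 e^{3 t}}{3375 \left(1 - \frac{13 e^{t}}{15}\right)^{3}}
M^(3)(t) = \frac{2 e^{t}}{15 \left(1 - \frac{13 e^{t}}{15}\right)} + \frac{182 e^{2 t}}{225 \left(1 - \frac{13 e^{t}}{15}\right)^{2}} + \frac{1352 e^{3 t}}{1125 \left(1 - \frac{13 e^{t}}{15}\right)^{3}} + \frac{8788 e^{4 t}}{16875 \left(1 - \frac{13 e^{t}}{15}\right)^{4}}
M^(3)(0) = \frac{8805}{4}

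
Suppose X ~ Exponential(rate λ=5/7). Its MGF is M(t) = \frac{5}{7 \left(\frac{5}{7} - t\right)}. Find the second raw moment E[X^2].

To find E[X^2], compute M^(2)(0):
M^(1)(t) = \frac{5}{7 \left(\frac{5}{7} - t\right)^{2}}
M^(2)(t) = \frac{10}{7 \left(\frac{5}{7} - t\right)^{3}}
M^(2)(0) = \frac{98}{25}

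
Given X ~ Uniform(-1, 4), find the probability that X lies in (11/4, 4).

P(11/4 < X < 4) = ∫_{11/4}^{4} f(x) dx
where f(x) = \frac{1}{5}
= \frac{1}{4}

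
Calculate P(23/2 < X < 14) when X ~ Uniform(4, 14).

P(23/2 < X < 14) = ∫_{23/2}^{14} f(x) dx
where f(x) = \frac{1}{10}
= \frac{1}{4}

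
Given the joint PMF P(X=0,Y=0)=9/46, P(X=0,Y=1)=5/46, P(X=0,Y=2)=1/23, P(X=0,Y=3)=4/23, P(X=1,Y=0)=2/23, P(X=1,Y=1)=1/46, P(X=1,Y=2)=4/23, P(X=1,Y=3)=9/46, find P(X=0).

P(X=0) = P(X=0,Y=0) + P(X=0,Y=1) + P(X=0,Y=2) + P(X=0,Y=3)
= 9/46 + 5/46 + 1/23 + 4/23
= 12/23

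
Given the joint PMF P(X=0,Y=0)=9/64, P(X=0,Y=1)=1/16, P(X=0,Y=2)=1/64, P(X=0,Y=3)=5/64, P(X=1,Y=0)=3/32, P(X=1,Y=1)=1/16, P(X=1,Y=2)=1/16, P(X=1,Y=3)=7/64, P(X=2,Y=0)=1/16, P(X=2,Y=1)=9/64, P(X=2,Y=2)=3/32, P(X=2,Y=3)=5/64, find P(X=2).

P(X=2) = P(X=2,Y=0) + P(X=2,Y=1) + P(X=2,Y=2) + P(X=2,Y=3)
= 1/16 + 9/64 + 3/32 + 5/64
= 3/8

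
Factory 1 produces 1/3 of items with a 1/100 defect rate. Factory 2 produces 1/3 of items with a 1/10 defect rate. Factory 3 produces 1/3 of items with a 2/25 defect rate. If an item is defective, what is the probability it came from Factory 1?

Using Bayes' theorem:
P(F1) = 1/3, P(D|F1) = 1/100
P(F2) = 1/3, P(D|F2) = 1/10
P(F3) = 1/3, P(D|F3) = 2/25
P(D) = P(D|F1)P(F1) + P(D|F2)P(F2) + P(D|F3)P(F3)
     = \frac{19}{300}
P(F1|D) = P(D|F1)P(F1) / P(D)
= \frac{1}{19}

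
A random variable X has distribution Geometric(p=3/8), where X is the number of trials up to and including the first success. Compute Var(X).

For X ~ Geometric(p=3/8), where X is the number of trials up to and including the first success:
Var(X) = \frac{40}{9}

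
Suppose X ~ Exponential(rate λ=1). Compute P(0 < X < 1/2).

P(0 < X < 1/2) = ∫_{0}^{1/2} f(x) dx
where f(x) = e^{- x}
= 1 - e^{- \frac{1}{2}}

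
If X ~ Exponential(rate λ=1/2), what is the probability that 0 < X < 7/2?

P(0 < X < 7/2) = ∫_{0}^{7/2} f(x) dx
where f(x) = \frac{e^{- \frac{x}{2}}}{2}
= 1 - e^{- \frac{7}{4}}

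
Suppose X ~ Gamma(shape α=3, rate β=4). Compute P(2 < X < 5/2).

P(2 < X < 5/2) = ∫_{2}^{5/2} f(x) dx
where f(x) = 32 x^{2} e^{- 4 x}
= \frac{-61 + 41 e^{2}}{e^{10}}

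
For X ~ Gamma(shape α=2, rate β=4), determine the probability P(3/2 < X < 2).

P(3/2 < X < 2) = ∫_{3/2}^{2} f(x) dx
where f(x) = 16 x e^{- 4 x}
= \frac{-9 + 7 e^{2}}{e^{8}}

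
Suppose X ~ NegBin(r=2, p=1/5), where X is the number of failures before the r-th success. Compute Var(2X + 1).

For X ~ NegBin(r=2, p=1/5), where X is the number of failures before the r-th success:
Var(X) = 40
Var(2X + 1) = (2)² × Var(X) = 4 × 40 = 160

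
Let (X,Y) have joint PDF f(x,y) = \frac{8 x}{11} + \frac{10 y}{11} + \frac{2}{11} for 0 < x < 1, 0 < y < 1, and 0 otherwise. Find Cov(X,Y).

E[XY] = ∫∫ xy × f(x,y) dx dy = \frac{7}{22}
E[X] = \frac{37}{66}
E[Y] = \frac{19}{33}
Cov(X,Y) = E[XY] - E[X]E[Y] = - \frac{5}{1089}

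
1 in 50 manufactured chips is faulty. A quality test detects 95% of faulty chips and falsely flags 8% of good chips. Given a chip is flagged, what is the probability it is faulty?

Let D = the rare event, + = positive/flagged.
P(D) = 1/50
P(+|D) = 95/100 = 19/20
P(+|D') = 8/100 = 2/25
P(+) = P(+|D)P(D) + P(+|D')P(D')
     = \frac{19}{20} × \frac{1}{50} + \frac{2}{25} × \frac{49}{50}
     = \frac{487}{5000}
P(D|+) = P(+|D)P(D)/P(+) = \frac{95}{487}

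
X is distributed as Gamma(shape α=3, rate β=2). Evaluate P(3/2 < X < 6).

P(3/2 < X < 6) = ∫_{3/2}^{6} f(x) dx
where f(x) = 4 x^{2} e^{- 2 x}
= \frac{17 \left(-10 + e^{9}\right)}{2 e^{12}}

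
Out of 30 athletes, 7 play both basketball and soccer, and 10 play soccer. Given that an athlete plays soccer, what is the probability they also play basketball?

P(A ∩ B) = 7/30
P(B) = 10/30 = 1/3
P(A|B) = P(A ∩ B) / P(B) = (7/30) / (1/3) = 7/10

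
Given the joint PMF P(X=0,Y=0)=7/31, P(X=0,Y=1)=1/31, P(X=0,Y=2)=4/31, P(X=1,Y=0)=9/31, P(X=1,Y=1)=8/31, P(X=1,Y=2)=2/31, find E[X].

First find marginal of X:
P(X=0) = 12/31
P(X=1) = 19/31
E[X] = 0 × 12/31 + 1 × 19/31 = 19/31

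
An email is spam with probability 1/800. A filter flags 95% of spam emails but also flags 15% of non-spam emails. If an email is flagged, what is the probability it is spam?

Let D = the rare event, + = positive/flagged.
P(D) = 1/800
P(+|D) = 95/100 = 19/20
P(+|D') = 15/100 = 3/20
P(+) = P(+|D)P(D) + P(+|D')P(D')
     = \frac{19}{20} × \frac{1}{800} + \frac{3}{20} × \frac{799}{800}
     = \frac{151}{1000}
P(D|+) = P(+|D)P(D)/P(+) = \frac{19}{2416}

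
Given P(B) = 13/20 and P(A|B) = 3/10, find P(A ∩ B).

By definition, P(A|B) = P(A ∩ B) / P(B)
So P(A ∩ B) = P(A|B) × P(B)
= 3/10 × 13/20
= 39/200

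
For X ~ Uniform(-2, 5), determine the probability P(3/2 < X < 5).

P(3/2 < X < 5) = ∫_{3/2}^{5} f(x) dx
where f(x) = \frac{1}{7}
= \frac{1}{2}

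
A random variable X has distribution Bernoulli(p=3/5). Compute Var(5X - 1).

For X ~ Bernoulli(p=3/5):
Var(X) = \frac{6}{25}
Var(5X - 1) = (5)² × Var(X) = 25 × \frac{6}{25} = 6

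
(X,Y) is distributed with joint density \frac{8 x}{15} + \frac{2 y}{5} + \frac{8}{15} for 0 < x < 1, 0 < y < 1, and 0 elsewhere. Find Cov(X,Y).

E[XY] = ∫∫ xy × f(x,y) dx dy = \frac{13}{45}
E[X] = \frac{49}{90}
E[Y] = \frac{8}{15}
Cov(X,Y) = E[XY] - E[X]E[Y] = - \frac{1}{675}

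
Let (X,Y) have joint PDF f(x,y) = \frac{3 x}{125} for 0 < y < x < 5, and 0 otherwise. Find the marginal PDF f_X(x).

f_X(x) = ∫_0^x \frac{3 x}{125} dy = \frac{3 x^{2}}{125}
for 0 < x < 5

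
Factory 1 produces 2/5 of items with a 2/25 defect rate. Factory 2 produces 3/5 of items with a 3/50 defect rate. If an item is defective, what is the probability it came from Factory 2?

Using Bayes' theorem:
P(F1) = 2/5, P(D|F1) = 2/25
P(F2) = 3/5, P(D|F2) = 3/50
P(D) = P(D|F1)P(F1) + P(D|F2)P(F2)
     = \frac{17}{250}
P(F2|D) = P(D|F2)P(F2) / P(D)
= \frac{9}{17}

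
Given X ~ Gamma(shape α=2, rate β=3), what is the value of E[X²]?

Using the identity E[X²] = Var(X) + (E[X])²:
E[X] = \frac{2}{3}
Var(X) = \frac{2}{9}
E[X²] = \frac{2}{9} + (\frac{2}{3})²
= \frac{2}{3}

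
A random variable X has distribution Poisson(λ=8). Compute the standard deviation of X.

For X ~ Poisson(λ=8):
Var(X) = 8
SD(X) = √(Var(X)) = √(8) = 2 \sqrt{2}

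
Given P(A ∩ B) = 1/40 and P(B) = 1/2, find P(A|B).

P(A|B) = P(A ∩ B) / P(B)
= (1/40) / (1/2)
= 1/20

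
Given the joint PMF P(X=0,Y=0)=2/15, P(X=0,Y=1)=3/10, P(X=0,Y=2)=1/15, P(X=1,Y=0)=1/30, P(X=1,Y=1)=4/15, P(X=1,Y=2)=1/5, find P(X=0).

P(X=0) = P(X=0,Y=0) + P(X=0,Y=1) + P(X=0,Y=2)
= 2/15 + 3/10 + 1/15
= 1/2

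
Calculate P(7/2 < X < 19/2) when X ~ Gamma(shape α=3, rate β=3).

P(7/2 < X < 19/2) = ∫_{7/2}^{19/2} f(x) dx
where f(x) = \frac{27 x^{2} e^{- 3 x}}{2}
= \frac{41 \left(-85 + 13 e^{18}\right)}{8 e^{\frac{57}{2}}}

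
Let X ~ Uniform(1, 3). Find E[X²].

Using the identity E[X²] = Var(X) + (E[X])²:
E[X] = 2
Var(X) = \frac{1}{3}
E[X²] = \frac{1}{3} + (2)²
= \frac{13}{3}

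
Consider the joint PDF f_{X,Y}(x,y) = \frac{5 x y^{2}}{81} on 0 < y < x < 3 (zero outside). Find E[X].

f_X(x) = ∫_0^x \frac{5 x y^{2}}{81} dy = \frac{5 x^{4}}{243}
E[X] = ∫_0^3 x × (\frac{5 x^{4}}{243}) dx = \frac{5}{2}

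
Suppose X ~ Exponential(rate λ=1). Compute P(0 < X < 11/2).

P(0 < X < 11/2) = ∫_{0}^{11/2} f(x) dx
where f(x) = e^{- x}
= 1 - e^{- \frac{11}{2}}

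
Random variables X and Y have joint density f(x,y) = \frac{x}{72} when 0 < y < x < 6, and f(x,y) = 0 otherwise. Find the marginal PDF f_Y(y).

f_Y(y) = ∫_y^6 \frac{x}{72} dx = \frac{1}{4} - \frac{y^{2}}{144}
for 0 < y < 6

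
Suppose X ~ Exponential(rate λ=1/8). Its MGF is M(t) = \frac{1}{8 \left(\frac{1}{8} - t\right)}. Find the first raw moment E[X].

To find E[X], compute M^(1)(0):
M^(1)(t) = \frac{1}{8 \left(\frac{1}{8} - t\right)^{2}}
M^(1)(0) = 8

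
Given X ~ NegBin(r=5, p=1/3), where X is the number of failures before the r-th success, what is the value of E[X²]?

Using the identity E[X²] = Var(X) + (E[X])²:
E[X] = 10
Var(X) = 30
E[X²] = 30 + (10)²
= 130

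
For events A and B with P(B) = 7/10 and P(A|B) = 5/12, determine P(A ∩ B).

By definition, P(A|B) = P(A ∩ B) / P(B)
So P(A ∩ B) = P(A|B) × P(B)
= 5/12 × 7/10
= 7/24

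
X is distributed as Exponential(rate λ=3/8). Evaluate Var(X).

For X ~ Exponential(rate λ=3/8):
Var(X) = \frac{64}{9}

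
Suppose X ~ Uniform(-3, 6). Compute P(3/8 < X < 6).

P(3/8 < X < 6) = ∫_{3/8}^{6} f(x) dx
where f(x) = \frac{1}{9}
= \frac{5}{8}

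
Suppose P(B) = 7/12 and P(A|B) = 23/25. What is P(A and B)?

By definition, P(A|B) = P(A ∩ B) / P(B)
So P(A ∩ B) = P(A|B) × P(B)
= 23/25 × 7/12
= 161/300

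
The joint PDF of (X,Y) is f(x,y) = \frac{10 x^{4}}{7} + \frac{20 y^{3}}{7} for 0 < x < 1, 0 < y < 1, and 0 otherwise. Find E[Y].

E[Y] = ∫_0^1 ∫_0^1 y × f(x,y) dx dy
= \frac{5}{7}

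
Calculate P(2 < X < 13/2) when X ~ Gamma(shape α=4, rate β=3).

P(2 < X < 13/2) = ∫_{2}^{13/2} f(x) dx
where f(x) = \frac{27 x^{3} e^{- 3 x}}{2}
= - \frac{23143}{16 e^{\frac{39}{2}}} + \frac{61}{e^{6}}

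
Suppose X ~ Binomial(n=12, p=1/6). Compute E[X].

For X ~ Binomial(n=12, p=1/6), the expected value is:
E[X] = 2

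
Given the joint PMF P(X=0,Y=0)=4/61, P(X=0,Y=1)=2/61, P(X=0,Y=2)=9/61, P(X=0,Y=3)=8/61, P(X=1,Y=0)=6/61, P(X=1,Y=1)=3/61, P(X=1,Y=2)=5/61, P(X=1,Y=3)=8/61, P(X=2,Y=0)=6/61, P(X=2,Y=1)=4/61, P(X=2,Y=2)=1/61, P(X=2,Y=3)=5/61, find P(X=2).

P(X=2) = P(X=2,Y=0) + P(X=2,Y=1) + P(X=2,Y=2) + P(X=2,Y=3)
= 6/61 + 4/61 + 1/61 + 5/61
= 16/61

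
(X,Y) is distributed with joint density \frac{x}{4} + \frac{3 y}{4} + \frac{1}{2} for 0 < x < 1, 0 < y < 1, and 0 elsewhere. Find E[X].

E[X] = ∫_0^1 ∫_0^1 x × f(x,y) dy dx
= ∫_0^1 ∫_0^1 x × (\frac{x}{4} + \frac{3 y}{4} + \frac{1}{2}) dy dx
= \frac{25}{48}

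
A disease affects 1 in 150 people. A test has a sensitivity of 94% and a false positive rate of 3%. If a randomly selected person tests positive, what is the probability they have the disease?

Let D = the rare event, + = positive/flagged.
P(D) = 1/150
P(+|D) = 94/100 = 47/50
P(+|D') = 3/100
P(+) = P(+|D)P(D) + P(+|D')P(D')
     = \frac{47}{50} × \frac{1}{150} + \frac{3}{100} × \frac{149}{150}
     = \frac{541}{15000}
P(D|+) = P(+|D)P(D)/P(+) = \frac{94}{541}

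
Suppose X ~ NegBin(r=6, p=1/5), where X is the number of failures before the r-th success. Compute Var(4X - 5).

For X ~ NegBin(r=6, p=1/5), where X is the number of failures before the r-th success:
Var(X) = 120
Var(4X - 5) = (4)² × Var(X) = 16 × 120 = 1920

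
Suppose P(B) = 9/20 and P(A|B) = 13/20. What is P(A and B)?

By definition, P(A|B) = P(A ∩ B) / P(B)
So P(A ∩ B) = P(A|B) × P(B)
= 13/20 × 9/20
= 117/400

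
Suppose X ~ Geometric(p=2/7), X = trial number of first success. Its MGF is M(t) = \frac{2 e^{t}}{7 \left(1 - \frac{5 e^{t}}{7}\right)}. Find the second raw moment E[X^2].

To find E[X^2], compute M^(2)(0):
M^(1)(t) = \frac{2 e^{t}}{7 \left(1 - \frac{5 e^{t}}{7}\right)} + \frac{10 e^{2 t}}{49 \left(1 - \frac{5 e^{t}}{7}\right)^{2}}
M^(2)(t) = \frac{2 e^{t}}{7 \left(1 - \frac{5 e^{t}}{7}\right)} + \frac{30 e^{2 t}}{49 \left(1 - \frac{5 e^{t}}{7}\right)^{2}} + \frac{100 e^{3 t}}{343 \left(1 - \frac{5 e^{t}}{7}\right)^{3}}
M^(2)(0) = 21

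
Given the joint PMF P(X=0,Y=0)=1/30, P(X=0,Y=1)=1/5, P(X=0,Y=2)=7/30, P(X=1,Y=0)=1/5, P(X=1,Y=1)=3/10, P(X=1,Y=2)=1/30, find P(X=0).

P(X=0) = P(X=0,Y=0) + P(X=0,Y=1) + P(X=0,Y=2)
= 1/30 + 1/5 + 7/30
= 7/15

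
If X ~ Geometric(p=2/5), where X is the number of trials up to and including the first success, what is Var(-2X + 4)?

For X ~ Geometric(p=2/5), where X is the number of trials up to and including the first success:
Var(X) = \frac{15}{4}
Var(-2X + 4) = (-2)² × Var(X) = 4 × \frac{15}{4} = 15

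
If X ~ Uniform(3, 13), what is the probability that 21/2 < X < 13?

P(21/2 < X < 13) = ∫_{21/2}^{13} f(x) dx
where f(x) = \frac{1}{10}
= \frac{1}{4}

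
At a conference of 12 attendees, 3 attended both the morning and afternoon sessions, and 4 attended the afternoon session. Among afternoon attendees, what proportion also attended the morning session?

P(A ∩ B) = 3/12 = 1/4
P(B) = 4/12 = 1/3
P(A|B) = P(A ∩ B) / P(B) = (1/4) / (1/3) = 3/4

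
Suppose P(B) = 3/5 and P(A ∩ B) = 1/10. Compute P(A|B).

P(A|B) = P(A ∩ B) / P(B)
= (1/10) / (3/5)
= 1/6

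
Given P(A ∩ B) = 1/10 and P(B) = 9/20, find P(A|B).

P(A|B) = P(A ∩ B) / P(B)
= (1/10) / (9/20)
= 2/9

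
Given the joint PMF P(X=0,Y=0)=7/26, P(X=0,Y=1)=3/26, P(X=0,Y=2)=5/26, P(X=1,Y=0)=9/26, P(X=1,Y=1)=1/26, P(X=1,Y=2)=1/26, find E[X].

First find marginal of X:
P(X=0) = 15/26
P(X=1) = 11/26
E[X] = 0 × 15/26 + 1 × 11/26 = 11/26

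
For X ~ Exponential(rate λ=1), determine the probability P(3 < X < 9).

P(3 < X < 9) = ∫_{3}^{9} f(x) dx
where f(x) = e^{- x}
= - \frac{1 - e^{6}}{e^{9}}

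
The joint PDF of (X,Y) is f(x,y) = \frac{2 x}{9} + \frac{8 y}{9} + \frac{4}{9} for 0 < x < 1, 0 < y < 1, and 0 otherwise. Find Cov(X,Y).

E[XY] = ∫∫ xy × f(x,y) dx dy = \frac{8}{27}
E[X] = \frac{14}{27}
E[Y] = \frac{31}{54}
Cov(X,Y) = E[XY] - E[X]E[Y] = - \frac{1}{729}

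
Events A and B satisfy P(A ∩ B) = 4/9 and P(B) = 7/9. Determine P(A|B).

P(A|B) = P(A ∩ B) / P(B)
= (4/9) / (7/9)
= 4/7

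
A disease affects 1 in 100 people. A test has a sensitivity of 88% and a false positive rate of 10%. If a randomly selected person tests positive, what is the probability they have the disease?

Let D = the rare event, + = positive/flagged.
P(D) = 1/100
P(+|D) = 88/100 = 22/25
P(+|D') = 10/100 = 1/10
P(+) = P(+|D)P(D) + P(+|D')P(D')
     = \frac{22}{25} × \frac{1}{100} + \frac{1}{10} × \frac{99}{100}
     = \frac{539}{5000}
P(D|+) = P(+|D)P(D)/P(+) = \frac{4}{49}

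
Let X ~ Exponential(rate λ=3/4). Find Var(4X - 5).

For X ~ Exponential(rate λ=3/4):
Var(X) = \frac{16}{9}
Var(4X - 5) = (4)² × Var(X) = 16 × \frac{16}{9} = \frac{256}{9}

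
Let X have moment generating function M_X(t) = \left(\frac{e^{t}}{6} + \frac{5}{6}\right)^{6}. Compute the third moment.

To find E[X^3], compute M^(3)(0):
M^(1)(t) = \left(\frac{e^{t}}{6} + \frac{5}{6}\right)^{5} e^{t}
M^(2)(t) = \left(\frac{e^{t}}{6} + \frac{5}{6}\right)^{5} e^{t} + \frac{5 \left(\frac{e^{t}}{6} + \frac{5}{6}\right)^{4} e^{2 t}}{6}
M^(3)(t) = \left(\frac{e^{t}}{6} + \frac{5}{6}\right)^{5} e^{t} + \frac{5 \left(\frac{e^{t}}{6} + \frac{5}{6}\right)^{4} e^{2 t}}{2} + \frac{5 \left(\frac{e^{t}}{6} + \frac{5}{6}\right)^{3} e^{3 t}}{9}
M^(3)(0) = \frac{73}{18}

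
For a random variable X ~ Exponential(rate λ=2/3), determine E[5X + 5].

For X ~ Exponential(rate λ=2/3):
E[X] = \frac{3}{2}
E[5X + 5] = 5 × E[X] + 5 = \frac{25}{2}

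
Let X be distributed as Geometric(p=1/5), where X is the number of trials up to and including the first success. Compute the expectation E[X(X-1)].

E[X(X-1)] = E[X² - X] = E[X²] - E[X]
E[X] = 5
E[X²] = Var(X) + (E[X])² = 20 + (5)² = 45
E[X(X-1)] = 45 - 5 = 40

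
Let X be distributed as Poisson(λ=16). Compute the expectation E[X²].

Using the identity E[X²] = Var(X) + (E[X])²:
E[X] = 16
Var(X) = 16
E[X²] = 16 + (16)²
= 272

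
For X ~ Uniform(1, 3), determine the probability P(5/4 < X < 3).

P(5/4 < X < 3) = ∫_{5/4}^{3} f(x) dx
where f(x) = \frac{1}{2}
= \frac{7}{8}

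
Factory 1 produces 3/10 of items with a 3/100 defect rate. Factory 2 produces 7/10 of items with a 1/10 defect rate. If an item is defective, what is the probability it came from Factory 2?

Using Bayes' theorem:
P(F1) = 3/10, P(D|F1) = 3/100
P(F2) = 7/10, P(D|F2) = 1/10
P(D) = P(D|F1)P(F1) + P(D|F2)P(F2)
     = \frac{79}{1000}
P(F2|D) = P(D|F2)P(F2) / P(D)
= \frac{70}{79}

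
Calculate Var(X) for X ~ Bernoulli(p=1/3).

For X ~ Bernoulli(p=1/3):
Var(X) = \frac{2}{9}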